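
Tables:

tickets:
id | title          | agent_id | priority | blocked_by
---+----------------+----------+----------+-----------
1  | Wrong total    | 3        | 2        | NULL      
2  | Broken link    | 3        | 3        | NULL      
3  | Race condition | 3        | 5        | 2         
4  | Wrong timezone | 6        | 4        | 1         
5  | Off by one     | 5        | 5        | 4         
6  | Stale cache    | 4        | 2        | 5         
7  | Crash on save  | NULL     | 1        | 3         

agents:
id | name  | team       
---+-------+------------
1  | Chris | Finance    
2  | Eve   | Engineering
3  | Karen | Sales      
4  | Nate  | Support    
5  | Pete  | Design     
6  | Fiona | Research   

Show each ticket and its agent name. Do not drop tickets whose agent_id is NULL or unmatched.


LEFT JOIN keeps every row from tickets (the left table); where agent_id has no match in agents, the agent columns become NULL. Walk through each ticket:
  - ticket 1 (Wrong total): agent_id=3 -> matches Karen
  - ticket 2 (Broken link): agent_id=3 -> matches Karen
  - ticket 3 (Race condition): agent_id=3 -> matches Karen
  - ticket 4 (Wrong timezone): agent_id=6 -> matches Fiona
  - ticket 5 (Off by one): agent_id=5 -> matches Pete
  - ticket 6 (Stale cache): agent_id=4 -> matches Nate
  - ticket 7 (Crash on save): agent_id=NULL, no match -> kept with NULL
All 7 rows appear; 1 has NULL agent.

SQL:
SELECT a.title, b.name AS agent
FROM tickets a
LEFT JOIN agents b ON a.agent_id = b.id

Result:
title          | agent
---------------+------
Wrong total    | Karen
Broken link    | Karen
Race condition | Karen
Wrong timezone | Fiona
Off by one     | Pete 
Stale cache    | Nate 
Crash on save  | NULL 


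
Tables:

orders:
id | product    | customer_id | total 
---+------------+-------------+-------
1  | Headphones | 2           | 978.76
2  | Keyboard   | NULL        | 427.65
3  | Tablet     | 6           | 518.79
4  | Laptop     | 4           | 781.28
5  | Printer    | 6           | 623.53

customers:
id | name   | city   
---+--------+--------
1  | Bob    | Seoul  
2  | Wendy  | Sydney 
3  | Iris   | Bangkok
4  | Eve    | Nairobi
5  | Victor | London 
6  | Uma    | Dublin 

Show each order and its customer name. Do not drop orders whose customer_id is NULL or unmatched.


LEFT JOIN keeps every row from orders (the left table); where customer_id has no match in customers, the customer columns become NULL. Walk through each order:
  - order 1 (Headphones): customer_id=2 -> matches Wendy
  - order 2 (Keyboard): customer_id=NULL, no match -> kept with NULL
  - order 3 (Tablet): customer_id=6 -> matches Uma
  - order 4 (Laptop): customer_id=4 -> matches Eve
  - order 5 (Printer): customer_id=6 -> matches Uma
All 5 rows appear; 1 has NULL customer.

SQL:
SELECT a.product, b.name AS customer
FROM orders a
LEFT JOIN customers b ON a.customer_id = b.id

Result:
product    | customer
-----------+---------
Headphones | Wendy   
Keyboard   | NULL    
Tablet     | Uma     
Laptop     | Eve     
Printer    | Uma     


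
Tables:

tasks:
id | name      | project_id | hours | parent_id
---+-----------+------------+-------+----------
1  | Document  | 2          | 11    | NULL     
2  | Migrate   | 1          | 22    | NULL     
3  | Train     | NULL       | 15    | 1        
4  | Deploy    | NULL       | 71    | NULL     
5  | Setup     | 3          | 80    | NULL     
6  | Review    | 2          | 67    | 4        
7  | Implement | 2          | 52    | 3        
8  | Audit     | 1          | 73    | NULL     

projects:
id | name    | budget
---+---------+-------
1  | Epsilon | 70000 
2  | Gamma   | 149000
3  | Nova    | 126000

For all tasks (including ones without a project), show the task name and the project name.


LEFT JOIN keeps every row from tasks (the left table); where project_id has no match in projects, the project columns become NULL. Walk through each task:
  - task 1 (Document): project_id=2 -> matches Gamma
  - task 2 (Migrate): project_id=1 -> matches Epsilon
  - task 3 (Train): project_id=NULL, no match -> kept with NULL
  - task 4 (Deploy): project_id=NULL, no match -> kept with NULL
  - task 5 (Setup): project_id=3 -> matches Nova
  - task 6 (Review): project_id=2 -> matches Gamma
  - task 7 (Implement): project_id=2 -> matches Gamma
  - task 8 (Audit): project_id=1 -> matches Epsilon
All 8 rows appear; 2 have NULL project.

SQL:
SELECT a.name, b.name AS project
FROM tasks a
LEFT JOIN projects b ON a.project_id = b.id

Result:
name      | project
----------+--------
Document  | Gamma  
Migrate   | Epsilon
Train     | NULL   
Deploy    | NULL   
Setup     | Nova   
Review    | Gamma  
Implement | Gamma  
Audit     | Epsilon


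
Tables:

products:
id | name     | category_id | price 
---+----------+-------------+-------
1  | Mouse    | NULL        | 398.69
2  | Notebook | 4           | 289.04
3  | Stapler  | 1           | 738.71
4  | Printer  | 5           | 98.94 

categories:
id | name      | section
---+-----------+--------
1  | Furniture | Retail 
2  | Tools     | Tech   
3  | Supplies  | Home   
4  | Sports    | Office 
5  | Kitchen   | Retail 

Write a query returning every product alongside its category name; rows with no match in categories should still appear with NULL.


LEFT JOIN keeps every row from products (the left table); where category_id has no match in categories, the category columns become NULL. Walk through each product:
  - product 1 (Mouse): category_id=NULL, no match -> kept with NULL
  - product 2 (Notebook): category_id=4 -> matches Sports
  - product 3 (Stapler): category_id=1 -> matches Furniture
  - product 4 (Printer): category_id=5 -> matches Kitchen
All 4 rows appear; 1 has NULL category.

SQL:
SELECT a.name, b.name AS category
FROM products a
LEFT JOIN categories b ON a.category_id = b.id

Result:
name     | category 
---------+----------
Mouse    | NULL     
Notebook | Sports   
Stapler  | Furniture
Printer  | Kitchen  


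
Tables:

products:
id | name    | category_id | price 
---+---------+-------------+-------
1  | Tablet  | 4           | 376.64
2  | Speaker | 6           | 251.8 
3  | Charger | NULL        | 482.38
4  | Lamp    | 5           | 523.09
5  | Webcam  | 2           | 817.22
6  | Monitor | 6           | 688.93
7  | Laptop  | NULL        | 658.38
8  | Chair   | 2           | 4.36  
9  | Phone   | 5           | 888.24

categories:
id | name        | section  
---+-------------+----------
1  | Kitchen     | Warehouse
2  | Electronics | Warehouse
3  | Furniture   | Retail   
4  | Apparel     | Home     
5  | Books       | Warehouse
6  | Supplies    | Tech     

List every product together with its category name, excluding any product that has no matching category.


INNER JOIN keeps only products rows whose category_id matches an id in categories. Walk through each product:
  - product 1 (Tablet): category_id=4 -> matches Apparel
  - product 2 (Speaker): category_id=6 -> matches Supplies
  - product 3 (Charger): category_id=NULL, no match -> dropped
  - product 4 (Lamp): category_id=5 -> matches Books
  - product 5 (Webcam): category_id=2 -> matches Electronics
  - product 6 (Monitor): category_id=6 -> matches Supplies
  - product 7 (Laptop): category_id=NULL, no match -> dropped
  - product 8 (Chair): category_id=2 -> matches Electronics
  - product 9 (Phone): category_id=5 -> matches Books
So 2 of 9 rows are dropped.

SQL:
SELECT a.name, b.name AS category
FROM products a
INNER JOIN categories b ON a.category_id = b.id

Result:
name    | category   
--------+------------
Tablet  | Apparel    
Speaker | Supplies   
Lamp    | Books      
Webcam  | Electronics
Monitor | Supplies   
Chair   | Electronics
Phone   | Books      


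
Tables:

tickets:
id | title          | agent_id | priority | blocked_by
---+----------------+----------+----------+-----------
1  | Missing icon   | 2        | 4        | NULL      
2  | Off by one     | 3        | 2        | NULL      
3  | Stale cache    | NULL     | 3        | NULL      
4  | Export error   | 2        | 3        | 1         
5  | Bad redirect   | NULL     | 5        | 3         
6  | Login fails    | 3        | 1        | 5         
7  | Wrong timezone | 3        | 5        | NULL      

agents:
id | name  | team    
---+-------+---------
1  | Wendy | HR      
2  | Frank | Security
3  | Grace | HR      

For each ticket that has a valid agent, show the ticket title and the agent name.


INNER JOIN keeps only tickets rows whose agent_id matches an id in agents. Walk through each ticket:
  - ticket 1 (Missing icon): agent_id=2 -> matches Frank
  - ticket 2 (Off by one): agent_id=3 -> matches Grace
  - ticket 3 (Stale cache): agent_id=NULL, no match -> dropped
  - ticket 4 (Export error): agent_id=2 -> matches Frank
  - ticket 5 (Bad redirect): agent_id=NULL, no match -> dropped
  - ticket 6 (Login fails): agent_id=3 -> matches Grace
  - ticket 7 (Wrong timezone): agent_id=3 -> matches Grace
So 2 of 7 rows are dropped.

SQL:
SELECT a.title, b.name AS agent
FROM tickets a
INNER JOIN agents b ON a.agent_id = b.id

Result:
title          | agent
---------------+------
Missing icon   | Frank
Off by one     | Grace
Export error   | Frank
Login fails    | Grace
Wrong timezone | Grace


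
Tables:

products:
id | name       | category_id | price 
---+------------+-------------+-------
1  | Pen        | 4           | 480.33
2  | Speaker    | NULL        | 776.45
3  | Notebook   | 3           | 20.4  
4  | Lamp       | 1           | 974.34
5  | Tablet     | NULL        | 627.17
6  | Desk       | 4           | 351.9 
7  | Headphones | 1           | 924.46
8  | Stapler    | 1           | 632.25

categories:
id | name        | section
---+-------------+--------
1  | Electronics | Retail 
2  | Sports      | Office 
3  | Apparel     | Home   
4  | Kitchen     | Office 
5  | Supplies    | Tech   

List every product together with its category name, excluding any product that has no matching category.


INNER JOIN keeps only products rows whose category_id matches an id in categories. Walk through each product:
  - product 1 (Pen): category_id=4 -> matches Kitchen
  - product 2 (Speaker): category_id=NULL, no match -> dropped
  - product 3 (Notebook): category_id=3 -> matches Apparel
  - product 4 (Lamp): category_id=1 -> matches Electronics
  - product 5 (Tablet): category_id=NULL, no match -> dropped
  - product 6 (Desk): category_id=4 -> matches Kitchen
  - product 7 (Headphones): category_id=1 -> matches Electronics
  - product 8 (Stapler): category_id=1 -> matches Electronics
So 2 of 8 rows are dropped.

SQL:
SELECT a.name, b.name AS category
FROM products a
INNER JOIN categories b ON a.category_id = b.id

Result:
name       | category   
-----------+------------
Pen        | Kitchen    
Notebook   | Apparel    
Lamp       | Electronics
Desk       | Kitchen    
Headphones | Electronics
Stapler    | Electronics


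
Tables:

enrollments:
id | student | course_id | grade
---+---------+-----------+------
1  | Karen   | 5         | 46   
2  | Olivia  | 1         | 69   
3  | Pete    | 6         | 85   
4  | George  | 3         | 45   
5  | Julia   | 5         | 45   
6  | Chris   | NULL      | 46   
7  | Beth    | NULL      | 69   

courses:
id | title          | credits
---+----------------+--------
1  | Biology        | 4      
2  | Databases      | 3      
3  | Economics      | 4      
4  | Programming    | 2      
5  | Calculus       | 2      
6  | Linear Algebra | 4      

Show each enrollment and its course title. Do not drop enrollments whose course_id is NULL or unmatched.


LEFT JOIN keeps every row from enrollments (the left table); where course_id has no match in courses, the course columns become NULL. Walk through each enrollment:
  - enrollment 1 (Karen): course_id=5 -> matches Calculus
  - enrollment 2 (Olivia): course_id=1 -> matches Biology
  - enrollment 3 (Pete): course_id=6 -> matches Linear Algebra
  - enrollment 4 (George): course_id=3 -> matches Economics
  - enrollment 5 (Julia): course_id=5 -> matches Calculus
  - enrollment 6 (Chris): course_id=NULL, no match -> kept with NULL
  - enrollment 7 (Beth): course_id=NULL, no match -> kept with NULL
All 7 rows appear; 2 have NULL course.

SQL:
SELECT a.student, b.title AS course
FROM enrollments a
LEFT JOIN courses b ON a.course_id = b.id

Result:
student | course        
--------+---------------
Karen   | Calculus      
Olivia  | Biology       
Pete    | Linear Algebra
George  | Economics     
Julia   | Calculus      
Chris   | NULL          
Beth    | NULL          


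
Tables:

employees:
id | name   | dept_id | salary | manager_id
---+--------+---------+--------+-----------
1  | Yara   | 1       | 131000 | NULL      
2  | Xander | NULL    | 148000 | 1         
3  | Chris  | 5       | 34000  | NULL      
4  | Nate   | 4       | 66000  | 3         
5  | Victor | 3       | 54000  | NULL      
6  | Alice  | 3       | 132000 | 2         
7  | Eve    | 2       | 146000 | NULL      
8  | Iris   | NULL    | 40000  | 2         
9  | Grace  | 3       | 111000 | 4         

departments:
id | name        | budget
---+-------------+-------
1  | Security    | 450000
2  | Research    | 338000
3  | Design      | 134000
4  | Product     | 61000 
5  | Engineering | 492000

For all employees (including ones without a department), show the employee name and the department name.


LEFT JOIN keeps every row from employees (the left table); where dept_id has no match in departments, the department columns become NULL. Walk through each employee:
  - employee 1 (Yara): dept_id=1 -> matches Security
  - employee 2 (Xander): dept_id=NULL, no match -> kept with NULL
  - employee 3 (Chris): dept_id=5 -> matches Engineering
  - employee 4 (Nate): dept_id=4 -> matches Product
  - employee 5 (Victor): dept_id=3 -> matches Design
  - employee 6 (Alice): dept_id=3 -> matches Design
  - employee 7 (Eve): dept_id=2 -> matches Research
  - employee 8 (Iris): dept_id=NULL, no match -> kept with NULL
  - employee 9 (Grace): dept_id=3 -> matches Design
All 9 rows appear; 2 have NULL department.

SQL:
SELECT a.name, b.name AS department
FROM employees a
LEFT JOIN departments b ON a.dept_id = b.id

Result:
name   | department 
-------+------------
Yara   | Security   
Xander | NULL       
Chris  | Engineering
Nate   | Product    
Victor | Design     
Alice  | Design     
Eve    | Research   
Iris   | NULL       
Grace  | Design     


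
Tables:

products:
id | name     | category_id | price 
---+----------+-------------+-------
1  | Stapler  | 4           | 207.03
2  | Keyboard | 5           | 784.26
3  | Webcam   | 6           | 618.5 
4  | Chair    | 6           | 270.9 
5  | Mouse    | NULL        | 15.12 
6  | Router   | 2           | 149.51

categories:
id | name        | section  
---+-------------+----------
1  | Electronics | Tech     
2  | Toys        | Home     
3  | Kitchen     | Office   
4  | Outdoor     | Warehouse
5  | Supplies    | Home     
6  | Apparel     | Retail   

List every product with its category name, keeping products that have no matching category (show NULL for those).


LEFT JOIN keeps every row from products (the left table); where category_id has no match in categories, the category columns become NULL. Walk through each product:
  - product 1 (Stapler): category_id=4 -> matches Outdoor
  - product 2 (Keyboard): category_id=5 -> matches Supplies
  - product 3 (Webcam): category_id=6 -> matches Apparel
  - product 4 (Chair): category_id=6 -> matches Apparel
  - product 5 (Mouse): category_id=NULL, no match -> kept with NULL
  - product 6 (Router): category_id=2 -> matches Toys
All 6 rows appear; 1 has NULL category.

SQL:
SELECT a.name, b.name AS category
FROM products a
LEFT JOIN categories b ON a.category_id = b.id

Result:
name     | category
---------+---------
Stapler  | Outdoor 
Keyboard | Supplies
Webcam   | Apparel 
Chair    | Apparel 
Mouse    | NULL    
Router   | Toys    


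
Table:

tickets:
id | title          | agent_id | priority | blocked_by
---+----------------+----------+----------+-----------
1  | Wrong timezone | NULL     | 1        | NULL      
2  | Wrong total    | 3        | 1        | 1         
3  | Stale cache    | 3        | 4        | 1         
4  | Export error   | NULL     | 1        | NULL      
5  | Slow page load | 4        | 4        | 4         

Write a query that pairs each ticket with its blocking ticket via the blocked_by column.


This is a self-join: tickets is joined to a second copy of itself, matching each row's blocked_by to another row's id. Use LEFT JOIN so rows with blocked_by=NULL are kept.
  - ticket 1 (Wrong timezone): blocked_by=NULL -> NULL
  - ticket 2 (Wrong total): blocked_by=1 -> Wrong timezone
  - ticket 3 (Stale cache): blocked_by=1 -> Wrong timezone
  - ticket 4 (Export error): blocked_by=NULL -> NULL
  - ticket 5 (Slow page load): blocked_by=4 -> Export error

SQL:
SELECT a.title AS item, b.title AS blocked_by
FROM tickets a
LEFT JOIN tickets b ON a.blocked_by = b.id

Result:
item           | blocked_by    
---------------+---------------
Wrong timezone | NULL          
Wrong total    | Wrong timezone
Stale cache    | Wrong timezone
Export error   | NULL          
Slow page load | Export error  


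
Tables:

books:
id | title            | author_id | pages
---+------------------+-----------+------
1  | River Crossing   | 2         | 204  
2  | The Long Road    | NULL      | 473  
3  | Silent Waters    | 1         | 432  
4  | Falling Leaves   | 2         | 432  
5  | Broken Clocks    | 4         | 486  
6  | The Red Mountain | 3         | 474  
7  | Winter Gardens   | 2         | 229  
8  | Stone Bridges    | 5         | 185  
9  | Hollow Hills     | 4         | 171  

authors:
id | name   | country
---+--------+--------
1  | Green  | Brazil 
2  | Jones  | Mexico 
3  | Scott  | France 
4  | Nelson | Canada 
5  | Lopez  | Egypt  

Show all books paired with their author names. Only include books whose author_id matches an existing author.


INNER JOIN keeps only books rows whose author_id matches an id in authors. Walk through each book:
  - book 1 (River Crossing): author_id=2 -> matches Jones
  - book 2 (The Long Road): author_id=NULL, no match -> dropped
  - book 3 (Silent Waters): author_id=1 -> matches Green
  - book 4 (Falling Leaves): author_id=2 -> matches Jones
  - book 5 (Broken Clocks): author_id=4 -> matches Nelson
  - book 6 (The Red Mountain): author_id=3 -> matches Scott
  - book 7 (Winter Gardens): author_id=2 -> matches Jones
  - book 8 (Stone Bridges): author_id=5 -> matches Lopez
  - book 9 (Hollow Hills): author_id=4 -> matches Nelson
So 1 of 9 rows is dropped.

SQL:
SELECT a.title, b.name AS author
FROM books a
INNER JOIN authors b ON a.author_id = b.id

Result:
title            | author
-----------------+-------
River Crossing   | Jones 
Silent Waters    | Green 
Falling Leaves   | Jones 
Broken Clocks    | Nelson
The Red Mountain | Scott 
Winter Gardens   | Jones 
Stone Bridges    | Lopez 
Hollow Hills     | Nelson


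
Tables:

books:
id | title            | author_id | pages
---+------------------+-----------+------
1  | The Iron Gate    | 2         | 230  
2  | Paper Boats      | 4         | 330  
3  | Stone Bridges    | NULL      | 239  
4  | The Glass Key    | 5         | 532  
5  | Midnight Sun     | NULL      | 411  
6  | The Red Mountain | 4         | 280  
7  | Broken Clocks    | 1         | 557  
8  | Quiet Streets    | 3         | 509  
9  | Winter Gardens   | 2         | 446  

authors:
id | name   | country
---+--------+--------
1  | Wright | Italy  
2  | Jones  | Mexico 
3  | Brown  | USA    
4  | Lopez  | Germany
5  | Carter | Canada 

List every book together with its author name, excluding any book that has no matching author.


INNER JOIN keeps only books rows whose author_id matches an id in authors. Walk through each book:
  - book 1 (The Iron Gate): author_id=2 -> matches Jones
  - book 2 (Paper Boats): author_id=4 -> matches Lopez
  - book 3 (Stone Bridges): author_id=NULL, no match -> dropped
  - book 4 (The Glass Key): author_id=5 -> matches Carter
  - book 5 (Midnight Sun): author_id=NULL, no match -> dropped
  - book 6 (The Red Mountain): author_id=4 -> matches Lopez
  - book 7 (Broken Clocks): author_id=1 -> matches Wright
  - book 8 (Quiet Streets): author_id=3 -> matches Brown
  - book 9 (Winter Gardens): author_id=2 -> matches Jones
So 2 of 9 rows are dropped.

SQL:
SELECT a.title, b.name AS author
FROM books a
INNER JOIN authors b ON a.author_id = b.id

Result:
title            | author
-----------------+-------
The Iron Gate    | Jones 
Paper Boats      | Lopez 
The Glass Key    | Carter
The Red Mountain | Lopez 
Broken Clocks    | Wright
Quiet Streets    | Brown 
Winter Gardens   | Jones 


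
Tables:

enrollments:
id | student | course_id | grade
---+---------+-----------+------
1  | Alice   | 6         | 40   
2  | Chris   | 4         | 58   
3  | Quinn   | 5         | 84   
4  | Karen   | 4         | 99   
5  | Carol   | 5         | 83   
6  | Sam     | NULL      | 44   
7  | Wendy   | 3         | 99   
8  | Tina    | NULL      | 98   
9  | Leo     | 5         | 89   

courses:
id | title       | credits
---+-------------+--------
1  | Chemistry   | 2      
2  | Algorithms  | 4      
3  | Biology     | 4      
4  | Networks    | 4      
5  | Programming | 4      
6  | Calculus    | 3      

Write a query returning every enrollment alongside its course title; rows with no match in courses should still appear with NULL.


LEFT JOIN keeps every row from enrollments (the left table); where course_id has no match in courses, the course columns become NULL. Walk through each enrollment:
  - enrollment 1 (Alice): course_id=6 -> matches Calculus
  - enrollment 2 (Chris): course_id=4 -> matches Networks
  - enrollment 3 (Quinn): course_id=5 -> matches Programming
  - enrollment 4 (Karen): course_id=4 -> matches Networks
  - enrollment 5 (Carol): course_id=5 -> matches Programming
  - enrollment 6 (Sam): course_id=NULL, no match -> kept with NULL
  - enrollment 7 (Wendy): course_id=3 -> matches Biology
  - enrollment 8 (Tina): course_id=NULL, no match -> kept with NULL
  - enrollment 9 (Leo): course_id=5 -> matches Programming
All 9 rows appear; 2 have NULL course.

SQL:
SELECT a.student, b.title AS course
FROM enrollments a
LEFT JOIN courses b ON a.course_id = b.id

Result:
student | course     
--------+------------
Alice   | Calculus   
Chris   | Networks   
Quinn   | Programming
Karen   | Networks   
Carol   | Programming
Sam     | NULL       
Wendy   | Biology    
Tina    | NULL       
Leo     | Programming


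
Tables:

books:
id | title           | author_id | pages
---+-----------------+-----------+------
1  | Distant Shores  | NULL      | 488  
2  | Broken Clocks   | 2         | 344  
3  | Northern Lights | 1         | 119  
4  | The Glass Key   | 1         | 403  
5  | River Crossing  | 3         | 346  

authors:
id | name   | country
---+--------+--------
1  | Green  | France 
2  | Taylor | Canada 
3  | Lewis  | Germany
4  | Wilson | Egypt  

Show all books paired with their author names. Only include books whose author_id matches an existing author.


INNER JOIN keeps only books rows whose author_id matches an id in authors. Walk through each book:
  - book 1 (Distant Shores): author_id=NULL, no match -> dropped
  - book 2 (Broken Clocks): author_id=2 -> matches Taylor
  - book 3 (Northern Lights): author_id=1 -> matches Green
  - book 4 (The Glass Key): author_id=1 -> matches Green
  - book 5 (River Crossing): author_id=3 -> matches Lewis
So 1 of 5 rows is dropped.

SQL:
SELECT a.title, b.name AS author
FROM books a
INNER JOIN authors b ON a.author_id = b.id

Result:
title           | author
----------------+-------
Broken Clocks   | Taylor
Northern Lights | Green 
The Glass Key   | Green 
River Crossing  | Lewis 


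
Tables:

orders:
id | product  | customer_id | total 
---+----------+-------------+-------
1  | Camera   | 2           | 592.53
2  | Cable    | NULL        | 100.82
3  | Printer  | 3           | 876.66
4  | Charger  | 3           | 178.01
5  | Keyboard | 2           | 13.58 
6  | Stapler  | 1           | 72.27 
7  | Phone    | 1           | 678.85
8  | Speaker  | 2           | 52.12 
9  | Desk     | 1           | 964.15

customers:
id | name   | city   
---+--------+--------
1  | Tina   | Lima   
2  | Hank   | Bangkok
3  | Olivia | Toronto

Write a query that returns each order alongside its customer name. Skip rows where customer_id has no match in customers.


INNER JOIN keeps only orders rows whose customer_id matches an id in customers. Walk through each order:
  - order 1 (Camera): customer_id=2 -> matches Hank
  - order 2 (Cable): customer_id=NULL, no match -> dropped
  - order 3 (Printer): customer_id=3 -> matches Olivia
  - order 4 (Charger): customer_id=3 -> matches Olivia
  - order 5 (Keyboard): customer_id=2 -> matches Hank
  - order 6 (Stapler): customer_id=1 -> matches Tina
  - order 7 (Phone): customer_id=1 -> matches Tina
  - order 8 (Speaker): customer_id=2 -> matches Hank
  - order 9 (Desk): customer_id=1 -> matches Tina
So 1 of 9 rows is dropped.

SQL:
SELECT a.product, b.name AS customer
FROM orders a
INNER JOIN customers b ON a.customer_id = b.id

Result:
product  | customer
---------+---------
Camera   | Hank    
Printer  | Olivia  
Charger  | Olivia  
Keyboard | Hank    
Stapler  | Tina    
Phone    | Tina    
Speaker  | Hank    
Desk     | Tina    


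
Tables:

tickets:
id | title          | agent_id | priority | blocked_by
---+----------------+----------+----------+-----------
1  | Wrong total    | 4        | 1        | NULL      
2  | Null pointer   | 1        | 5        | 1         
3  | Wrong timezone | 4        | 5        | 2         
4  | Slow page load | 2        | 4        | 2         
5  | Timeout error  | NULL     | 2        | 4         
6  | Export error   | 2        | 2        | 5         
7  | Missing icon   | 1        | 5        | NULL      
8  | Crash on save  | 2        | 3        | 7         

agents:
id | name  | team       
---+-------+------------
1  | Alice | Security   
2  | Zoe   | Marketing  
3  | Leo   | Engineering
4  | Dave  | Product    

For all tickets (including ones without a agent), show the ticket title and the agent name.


LEFT JOIN keeps every row from tickets (the left table); where agent_id has no match in agents, the agent columns become NULL. Walk through each ticket:
  - ticket 1 (Wrong total): agent_id=4 -> matches Dave
  - ticket 2 (Null pointer): agent_id=1 -> matches Alice
  - ticket 3 (Wrong timezone): agent_id=4 -> matches Dave
  - ticket 4 (Slow page load): agent_id=2 -> matches Zoe
  - ticket 5 (Timeout error): agent_id=NULL, no match -> kept with NULL
  - ticket 6 (Export error): agent_id=2 -> matches Zoe
  - ticket 7 (Missing icon): agent_id=1 -> matches Alice
  - ticket 8 (Crash on save): agent_id=2 -> matches Zoe
All 8 rows appear; 1 has NULL agent.

SQL:
SELECT a.title, b.name AS agent
FROM tickets a
LEFT JOIN agents b ON a.agent_id = b.id

Result:
title          | agent
---------------+------
Wrong total    | Dave 
Null pointer   | Alice
Wrong timezone | Dave 
Slow page load | Zoe  
Timeout error  | NULL 
Export error   | Zoe  
Missing icon   | Alice
Crash on save  | Zoe  


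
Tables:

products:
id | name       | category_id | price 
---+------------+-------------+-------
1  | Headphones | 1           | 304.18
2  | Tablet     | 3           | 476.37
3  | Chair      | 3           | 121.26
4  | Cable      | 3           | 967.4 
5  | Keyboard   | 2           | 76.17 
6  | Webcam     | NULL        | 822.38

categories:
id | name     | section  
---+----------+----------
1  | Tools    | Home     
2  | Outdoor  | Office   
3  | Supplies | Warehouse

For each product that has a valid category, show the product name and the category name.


INNER JOIN keeps only products rows whose category_id matches an id in categories. Walk through each product:
  - product 1 (Headphones): category_id=1 -> matches Tools
  - product 2 (Tablet): category_id=3 -> matches Supplies
  - product 3 (Chair): category_id=3 -> matches Supplies
  - product 4 (Cable): category_id=3 -> matches Supplies
  - product 5 (Keyboard): category_id=2 -> matches Outdoor
  - product 6 (Webcam): category_id=NULL, no match -> dropped
So 1 of 6 rows is dropped.

SQL:
SELECT a.name, b.name AS category
FROM products a
INNER JOIN categories b ON a.category_id = b.id

Result:
name       | category
-----------+---------
Headphones | Tools   
Tablet     | Supplies
Chair      | Supplies
Cable      | Supplies
Keyboard   | Outdoor 


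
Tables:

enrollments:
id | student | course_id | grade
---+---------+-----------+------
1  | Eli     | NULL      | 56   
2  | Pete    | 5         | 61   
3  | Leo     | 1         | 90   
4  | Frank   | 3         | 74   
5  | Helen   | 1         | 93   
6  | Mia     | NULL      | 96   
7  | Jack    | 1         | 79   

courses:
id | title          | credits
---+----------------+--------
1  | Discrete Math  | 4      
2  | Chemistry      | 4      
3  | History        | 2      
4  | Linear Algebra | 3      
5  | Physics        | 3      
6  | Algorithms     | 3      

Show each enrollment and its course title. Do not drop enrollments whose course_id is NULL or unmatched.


LEFT JOIN keeps every row from enrollments (the left table); where course_id has no match in courses, the course columns become NULL. Walk through each enrollment:
  - enrollment 1 (Eli): course_id=NULL, no match -> kept with NULL
  - enrollment 2 (Pete): course_id=5 -> matches Physics
  - enrollment 3 (Leo): course_id=1 -> matches Discrete Math
  - enrollment 4 (Frank): course_id=3 -> matches History
  - enrollment 5 (Helen): course_id=1 -> matches Discrete Math
  - enrollment 6 (Mia): course_id=NULL, no match -> kept with NULL
  - enrollment 7 (Jack): course_id=1 -> matches Discrete Math
All 7 rows appear; 2 have NULL course.

SQL:
SELECT a.student, b.title AS course
FROM enrollments a
LEFT JOIN courses b ON a.course_id = b.id

Result:
student | course       
--------+--------------
Eli     | NULL         
Pete    | Physics      
Leo     | Discrete Math
Frank   | History      
Helen   | Discrete Math
Mia     | NULL         
Jack    | Discrete Math


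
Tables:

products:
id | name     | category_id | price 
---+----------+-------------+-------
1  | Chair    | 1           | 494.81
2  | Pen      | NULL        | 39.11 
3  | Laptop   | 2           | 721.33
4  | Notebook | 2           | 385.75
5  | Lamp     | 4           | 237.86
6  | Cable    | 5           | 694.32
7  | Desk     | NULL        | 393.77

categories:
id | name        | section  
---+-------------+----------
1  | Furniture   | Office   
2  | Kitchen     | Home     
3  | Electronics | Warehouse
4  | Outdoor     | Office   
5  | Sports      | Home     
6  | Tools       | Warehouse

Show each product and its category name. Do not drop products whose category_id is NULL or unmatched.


LEFT JOIN keeps every row from products (the left table); where category_id has no match in categories, the category columns become NULL. Walk through each product:
  - product 1 (Chair): category_id=1 -> matches Furniture
  - product 2 (Pen): category_id=NULL, no match -> kept with NULL
  - product 3 (Laptop): category_id=2 -> matches Kitchen
  - product 4 (Notebook): category_id=2 -> matches Kitchen
  - product 5 (Lamp): category_id=4 -> matches Outdoor
  - product 6 (Cable): category_id=5 -> matches Sports
  - product 7 (Desk): category_id=NULL, no match -> kept with NULL
All 7 rows appear; 2 have NULL category.

SQL:
SELECT a.name, b.name AS category
FROM products a
LEFT JOIN categories b ON a.category_id = b.id

Result:
name     | category 
---------+----------
Chair    | Furniture
Pen      | NULL     
Laptop   | Kitchen  
Notebook | Kitchen  
Lamp     | Outdoor  
Cable    | Sports   
Desk     | NULL     


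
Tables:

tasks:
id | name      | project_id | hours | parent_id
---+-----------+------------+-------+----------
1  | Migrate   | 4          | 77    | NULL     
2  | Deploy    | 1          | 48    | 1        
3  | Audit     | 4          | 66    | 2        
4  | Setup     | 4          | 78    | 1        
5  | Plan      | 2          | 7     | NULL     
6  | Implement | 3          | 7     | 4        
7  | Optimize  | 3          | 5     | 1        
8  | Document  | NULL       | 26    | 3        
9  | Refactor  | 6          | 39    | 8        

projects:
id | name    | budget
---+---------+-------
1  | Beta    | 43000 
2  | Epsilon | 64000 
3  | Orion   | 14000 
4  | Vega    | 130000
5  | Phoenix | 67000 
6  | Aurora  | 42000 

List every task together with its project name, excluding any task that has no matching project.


INNER JOIN keeps only tasks rows whose project_id matches an id in projects. Walk through each task:
  - task 1 (Migrate): project_id=4 -> matches Vega
  - task 2 (Deploy): project_id=1 -> matches Beta
  - task 3 (Audit): project_id=4 -> matches Vega
  - task 4 (Setup): project_id=4 -> matches Vega
  - task 5 (Plan): project_id=2 -> matches Epsilon
  - task 6 (Implement): project_id=3 -> matches Orion
  - task 7 (Optimize): project_id=3 -> matches Orion
  - task 8 (Document): project_id=NULL, no match -> dropped
  - task 9 (Refactor): project_id=6 -> matches Aurora
So 1 of 9 rows is dropped.

SQL:
SELECT a.name, b.name AS project
FROM tasks a
INNER JOIN projects b ON a.project_id = b.id

Result:
name      | project
----------+--------
Migrate   | Vega   
Deploy    | Beta   
Audit     | Vega   
Setup     | Vega   
Plan      | Epsilon
Implement | Orion  
Optimize  | Orion  
Refactor  | Aurora 


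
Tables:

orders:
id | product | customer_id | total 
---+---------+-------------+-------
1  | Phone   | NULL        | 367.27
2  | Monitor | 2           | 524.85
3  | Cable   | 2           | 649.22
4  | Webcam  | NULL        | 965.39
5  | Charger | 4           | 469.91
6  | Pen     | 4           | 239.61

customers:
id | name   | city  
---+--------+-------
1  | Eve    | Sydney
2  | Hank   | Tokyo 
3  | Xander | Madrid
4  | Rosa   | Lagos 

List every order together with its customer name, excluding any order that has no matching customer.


INNER JOIN keeps only orders rows whose customer_id matches an id in customers. Walk through each order:
  - order 1 (Phone): customer_id=NULL, no match -> dropped
  - order 2 (Monitor): customer_id=2 -> matches Hank
  - order 3 (Cable): customer_id=2 -> matches Hank
  - order 4 (Webcam): customer_id=NULL, no match -> dropped
  - order 5 (Charger): customer_id=4 -> matches Rosa
  - order 6 (Pen): customer_id=4 -> matches Rosa
So 2 of 6 rows are dropped.

SQL:
SELECT a.product, b.name AS customer
FROM orders a
INNER JOIN customers b ON a.customer_id = b.id

Result:
product | customer
--------+---------
Monitor | Hank    
Cable   | Hank    
Charger | Rosa    
Pen     | Rosa    


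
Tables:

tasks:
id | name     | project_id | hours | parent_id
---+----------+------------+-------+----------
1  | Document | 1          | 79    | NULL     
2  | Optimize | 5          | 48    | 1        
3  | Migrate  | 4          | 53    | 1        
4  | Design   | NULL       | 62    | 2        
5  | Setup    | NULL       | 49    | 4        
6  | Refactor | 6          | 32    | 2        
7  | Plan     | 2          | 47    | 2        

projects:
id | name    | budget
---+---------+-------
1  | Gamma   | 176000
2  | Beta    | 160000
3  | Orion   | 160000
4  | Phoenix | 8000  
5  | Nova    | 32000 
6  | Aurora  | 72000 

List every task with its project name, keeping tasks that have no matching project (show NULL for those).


LEFT JOIN keeps every row from tasks (the left table); where project_id has no match in projects, the project columns become NULL. Walk through each task:
  - task 1 (Document): project_id=1 -> matches Gamma
  - task 2 (Optimize): project_id=5 -> matches Nova
  - task 3 (Migrate): project_id=4 -> matches Phoenix
  - task 4 (Design): project_id=NULL, no match -> kept with NULL
  - task 5 (Setup): project_id=NULL, no match -> kept with NULL
  - task 6 (Refactor): project_id=6 -> matches Aurora
  - task 7 (Plan): project_id=2 -> matches Beta
All 7 rows appear; 2 have NULL project.

SQL:
SELECT a.name, b.name AS project
FROM tasks a
LEFT JOIN projects b ON a.project_id = b.id

Result:
name     | project
---------+--------
Document | Gamma  
Optimize | Nova   
Migrate  | Phoenix
Design   | NULL   
Setup    | NULL   
Refactor | Aurora 
Plan     | Beta   


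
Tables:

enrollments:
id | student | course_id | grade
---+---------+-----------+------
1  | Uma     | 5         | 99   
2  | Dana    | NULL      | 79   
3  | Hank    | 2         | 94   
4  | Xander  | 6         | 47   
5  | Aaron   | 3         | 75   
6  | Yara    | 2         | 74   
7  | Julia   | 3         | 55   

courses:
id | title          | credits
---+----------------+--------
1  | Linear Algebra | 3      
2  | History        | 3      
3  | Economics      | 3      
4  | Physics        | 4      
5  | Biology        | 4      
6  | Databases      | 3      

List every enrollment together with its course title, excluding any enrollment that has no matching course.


INNER JOIN keeps only enrollments rows whose course_id matches an id in courses. Walk through each enrollment:
  - enrollment 1 (Uma): course_id=5 -> matches Biology
  - enrollment 2 (Dana): course_id=NULL, no match -> dropped
  - enrollment 3 (Hank): course_id=2 -> matches History
  - enrollment 4 (Xander): course_id=6 -> matches Databases
  - enrollment 5 (Aaron): course_id=3 -> matches Economics
  - enrollment 6 (Yara): course_id=2 -> matches History
  - enrollment 7 (Julia): course_id=3 -> matches Economics
So 1 of 7 rows is dropped.

SQL:
SELECT a.student, b.title AS course
FROM enrollments a
INNER JOIN courses b ON a.course_id = b.id

Result:
student | course   
--------+----------
Uma     | Biology  
Hank    | History  
Xander  | Databases
Aaron   | Economics
Yara    | History  
Julia   | Economics


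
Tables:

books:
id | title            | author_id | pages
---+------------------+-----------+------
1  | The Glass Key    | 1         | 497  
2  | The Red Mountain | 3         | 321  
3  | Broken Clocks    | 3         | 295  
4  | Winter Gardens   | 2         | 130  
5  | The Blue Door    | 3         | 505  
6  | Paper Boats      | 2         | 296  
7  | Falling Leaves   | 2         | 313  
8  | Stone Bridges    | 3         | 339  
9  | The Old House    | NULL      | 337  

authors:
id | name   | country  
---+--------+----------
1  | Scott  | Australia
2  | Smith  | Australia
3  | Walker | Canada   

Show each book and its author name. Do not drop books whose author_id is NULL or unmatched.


LEFT JOIN keeps every row from books (the left table); where author_id has no match in authors, the author columns become NULL. Walk through each book:
  - book 1 (The Glass Key): author_id=1 -> matches Scott
  - book 2 (The Red Mountain): author_id=3 -> matches Walker
  - book 3 (Broken Clocks): author_id=3 -> matches Walker
  - book 4 (Winter Gardens): author_id=2 -> matches Smith
  - book 5 (The Blue Door): author_id=3 -> matches Walker
  - book 6 (Paper Boats): author_id=2 -> matches Smith
  - book 7 (Falling Leaves): author_id=2 -> matches Smith
  - book 8 (Stone Bridges): author_id=3 -> matches Walker
  - book 9 (The Old House): author_id=NULL, no match -> kept with NULL
All 9 rows appear; 1 has NULL author.

SQL:
SELECT a.title, b.name AS author
FROM books a
LEFT JOIN authors b ON a.author_id = b.id

Result:
title            | author
-----------------+-------
The Glass Key    | Scott 
The Red Mountain | Walker
Broken Clocks    | Walker
Winter Gardens   | Smith 
The Blue Door    | Walker
Paper Boats      | Smith 
Falling Leaves   | Smith 
Stone Bridges    | Walker
The Old House    | NULL  


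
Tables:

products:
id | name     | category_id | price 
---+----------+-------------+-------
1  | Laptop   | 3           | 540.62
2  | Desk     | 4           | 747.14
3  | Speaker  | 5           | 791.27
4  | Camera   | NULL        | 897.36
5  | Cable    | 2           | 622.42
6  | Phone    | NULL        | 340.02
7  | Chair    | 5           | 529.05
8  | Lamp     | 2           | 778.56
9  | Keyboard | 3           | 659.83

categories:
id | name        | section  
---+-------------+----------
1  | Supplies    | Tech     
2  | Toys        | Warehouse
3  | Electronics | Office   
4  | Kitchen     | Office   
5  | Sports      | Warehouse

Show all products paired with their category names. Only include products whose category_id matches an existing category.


INNER JOIN keeps only products rows whose category_id matches an id in categories. Walk through each product:
  - product 1 (Laptop): category_id=3 -> matches Electronics
  - product 2 (Desk): category_id=4 -> matches Kitchen
  - product 3 (Speaker): category_id=5 -> matches Sports
  - product 4 (Camera): category_id=NULL, no match -> dropped
  - product 5 (Cable): category_id=2 -> matches Toys
  - product 6 (Phone): category_id=NULL, no match -> dropped
  - product 7 (Chair): category_id=5 -> matches Sports
  - product 8 (Lamp): category_id=2 -> matches Toys
  - product 9 (Keyboard): category_id=3 -> matches Electronics
So 2 of 9 rows are dropped.

SQL:
SELECT a.name, b.name AS category
FROM products a
INNER JOIN categories b ON a.category_id = b.id

Result:
name     | category   
---------+------------
Laptop   | Electronics
Desk     | Kitchen    
Speaker  | Sports     
Cable    | Toys       
Chair    | Sports     
Lamp     | Toys       
Keyboard | Electronics
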